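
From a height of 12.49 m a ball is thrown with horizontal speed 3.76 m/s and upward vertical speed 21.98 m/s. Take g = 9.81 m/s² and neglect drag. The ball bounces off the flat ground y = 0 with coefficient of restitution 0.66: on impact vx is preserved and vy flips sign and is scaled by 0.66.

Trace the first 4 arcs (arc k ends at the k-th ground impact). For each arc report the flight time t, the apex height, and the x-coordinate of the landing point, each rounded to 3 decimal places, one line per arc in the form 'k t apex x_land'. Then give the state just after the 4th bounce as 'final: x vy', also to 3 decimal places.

Arc 1: start y=12.490, vy=21.980 → t=4.991, apex=37.114, x_land=18.767, impact vy=-26.985
  bounce: vy ← 0.66·26.985 = 17.810
Arc 2: start y=0.000, vy=17.810 → t=3.631, apex=16.167, x_land=32.420, impact vy=-17.810
  bounce: vy ← 0.66·17.810 = 11.755
Arc 3: start y=0.000, vy=11.755 → t=2.396, apex=7.042, x_land=41.430, impact vy=-11.755
  bounce: vy ← 0.66·11.755 = 7.758
Arc 4: start y=0.000, vy=7.758 → t=1.582, apex=3.068, x_land=47.377, impact vy=-7.758
  bounce: vy ← 0.66·7.758 = 5.120

1 4.991 37.114 18.767
2 3.631 16.167 32.420
3 2.396 7.042 41.430
4 1.582 3.068 47.377
final: 47.377 5.120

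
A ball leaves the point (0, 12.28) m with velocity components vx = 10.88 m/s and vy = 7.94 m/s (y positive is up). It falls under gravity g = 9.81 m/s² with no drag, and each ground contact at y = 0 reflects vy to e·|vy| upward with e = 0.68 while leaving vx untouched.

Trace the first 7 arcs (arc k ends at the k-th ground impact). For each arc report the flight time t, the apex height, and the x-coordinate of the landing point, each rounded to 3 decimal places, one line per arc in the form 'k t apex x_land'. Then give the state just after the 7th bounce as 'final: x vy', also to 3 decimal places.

1 2.587 15.493 28.143
2 2.417 7.164 54.440
3 1.644 3.313 72.323
4 1.118 1.532 84.483
5 0.760 0.708 92.752
6 0.517 0.328 98.375
7 0.351 0.151 102.198
final: 102.198 1.172

Arc 1: start y=12.280, vy=7.940 → t=2.587, apex=15.493, x_land=28.143, impact vy=-17.435
  bounce: vy ← 0.68·17.435 = 11.856
Arc 2: start y=0.000, vy=11.856 → t=2.417, apex=7.164, x_land=54.440, impact vy=-11.856
  bounce: vy ← 0.68·11.856 = 8.062
Arc 3: start y=0.000, vy=8.062 → t=1.644, apex=3.313, x_land=72.323, impact vy=-8.062
  bounce: vy ← 0.68·8.062 = 5.482
Arc 4: start y=0.000, vy=5.482 → t=1.118, apex=1.532, x_land=84.483, impact vy=-5.482
  bounce: vy ← 0.68·5.482 = 3.728
Arc 5: start y=0.000, vy=3.728 → t=0.760, apex=0.708, x_land=92.752, impact vy=-3.728
  bounce: vy ← 0.68·3.728 = 2.535
Arc 6: start y=0.000, vy=2.535 → t=0.517, apex=0.328, x_land=98.375, impact vy=-2.535
  bounce: vy ← 0.68·2.535 = 1.724
Arc 7: start y=0.000, vy=1.724 → t=0.351, apex=0.151, x_land=102.198, impact vy=-1.724
  bounce: vy ← 0.68·1.724 = 1.172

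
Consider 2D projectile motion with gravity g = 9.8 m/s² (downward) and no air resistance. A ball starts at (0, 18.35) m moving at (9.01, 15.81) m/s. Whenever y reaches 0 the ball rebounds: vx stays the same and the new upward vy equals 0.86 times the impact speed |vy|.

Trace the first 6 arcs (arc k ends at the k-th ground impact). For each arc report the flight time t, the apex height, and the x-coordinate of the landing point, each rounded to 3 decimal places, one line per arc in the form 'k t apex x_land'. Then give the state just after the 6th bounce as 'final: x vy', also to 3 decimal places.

Arc 1: start y=18.350, vy=15.810 → t=4.133, apex=31.103, x_land=37.236, impact vy=-24.690
  bounce: vy ← 0.86·24.690 = 21.234
Arc 2: start y=0.000, vy=21.234 → t=4.333, apex=23.004, x_land=76.280, impact vy=-21.234
  bounce: vy ← 0.86·21.234 = 18.261
Arc 3: start y=0.000, vy=18.261 → t=3.727, apex=17.014, x_land=109.858, impact vy=-18.261
  bounce: vy ← 0.86·18.261 = 15.704
Arc 4: start y=0.000, vy=15.704 → t=3.205, apex=12.583, x_land=138.735, impact vy=-15.704
  bounce: vy ← 0.86·15.704 = 13.506
Arc 5: start y=0.000, vy=13.506 → t=2.756, apex=9.307, x_land=163.569, impact vy=-13.506
  bounce: vy ← 0.86·13.506 = 11.615
Arc 6: start y=0.000, vy=11.615 → t=2.370, apex=6.883, x_land=184.926, impact vy=-11.615
  bounce: vy ← 0.86·11.615 = 9.989

1 4.133 31.103 37.236
2 4.333 23.004 76.280
3 3.727 17.014 109.858
4 3.205 12.583 138.735
5 2.756 9.307 163.569
6 2.370 6.883 184.926
final: 184.926 9.989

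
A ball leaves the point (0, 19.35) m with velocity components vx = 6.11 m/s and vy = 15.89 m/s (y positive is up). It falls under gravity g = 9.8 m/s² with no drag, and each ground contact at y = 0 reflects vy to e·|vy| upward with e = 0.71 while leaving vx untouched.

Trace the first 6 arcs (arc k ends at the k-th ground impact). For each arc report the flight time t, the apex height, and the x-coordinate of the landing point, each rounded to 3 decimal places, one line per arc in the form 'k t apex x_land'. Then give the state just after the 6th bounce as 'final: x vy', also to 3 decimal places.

Arc 1: start y=19.350, vy=15.890 → t=4.186, apex=32.232, x_land=25.578, impact vy=-25.135
  bounce: vy ← 0.71·25.135 = 17.846
Arc 2: start y=0.000, vy=17.846 → t=3.642, apex=16.248, x_land=47.830, impact vy=-17.846
  bounce: vy ← 0.71·17.846 = 12.670
Arc 3: start y=0.000, vy=12.670 → t=2.586, apex=8.191, x_land=63.629, impact vy=-12.670
  bounce: vy ← 0.71·12.670 = 8.996
Arc 4: start y=0.000, vy=8.996 → t=1.836, apex=4.129, x_land=74.847, impact vy=-8.996
  bounce: vy ← 0.71·8.996 = 6.387
Arc 5: start y=0.000, vy=6.387 → t=1.303, apex=2.081, x_land=82.811, impact vy=-6.387
  bounce: vy ← 0.71·6.387 = 4.535
Arc 6: start y=0.000, vy=4.535 → t=0.925, apex=1.049, x_land=88.466, impact vy=-4.535
  bounce: vy ← 0.71·4.535 = 3.220

1 4.186 32.232 25.578
2 3.642 16.248 47.830
3 2.586 8.191 63.629
4 1.836 4.129 74.847
5 1.303 2.081 82.811
6 0.925 1.049 88.466
final: 88.466 3.220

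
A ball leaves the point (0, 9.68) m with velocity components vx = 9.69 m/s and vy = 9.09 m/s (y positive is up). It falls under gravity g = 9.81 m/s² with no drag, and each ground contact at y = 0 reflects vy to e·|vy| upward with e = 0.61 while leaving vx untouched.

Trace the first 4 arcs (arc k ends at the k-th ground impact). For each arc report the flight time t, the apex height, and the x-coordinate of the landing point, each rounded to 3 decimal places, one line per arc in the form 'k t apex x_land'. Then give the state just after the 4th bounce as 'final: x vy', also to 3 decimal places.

1 2.609 13.891 25.286
2 2.053 5.169 45.181
3 1.252 1.923 57.316
4 0.764 0.716 64.719
final: 64.719 2.286

Arc 1: start y=9.680, vy=9.090 → t=2.609, apex=13.891, x_land=25.286, impact vy=-16.509
  bounce: vy ← 0.61·16.509 = 10.071
Arc 2: start y=0.000, vy=10.071 → t=2.053, apex=5.169, x_land=45.181, impact vy=-10.071
  bounce: vy ← 0.61·10.071 = 6.143
Arc 3: start y=0.000, vy=6.143 → t=1.252, apex=1.923, x_land=57.316, impact vy=-6.143
  bounce: vy ← 0.61·6.143 = 3.747
Arc 4: start y=0.000, vy=3.747 → t=0.764, apex=0.716, x_land=64.719, impact vy=-3.747
  bounce: vy ← 0.61·3.747 = 2.286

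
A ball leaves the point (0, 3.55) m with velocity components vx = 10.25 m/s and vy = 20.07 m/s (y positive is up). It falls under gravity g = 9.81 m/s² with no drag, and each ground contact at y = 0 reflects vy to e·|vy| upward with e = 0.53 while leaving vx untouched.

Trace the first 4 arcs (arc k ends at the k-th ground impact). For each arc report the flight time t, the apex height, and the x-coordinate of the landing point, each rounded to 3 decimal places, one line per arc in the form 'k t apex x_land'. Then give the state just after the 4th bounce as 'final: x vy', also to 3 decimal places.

1 4.262 24.080 43.681
2 2.349 6.764 67.755
3 1.245 1.900 80.514
4 0.660 0.534 87.276
final: 87.276 1.715

Arc 1: start y=3.550, vy=20.070 → t=4.262, apex=24.080, x_land=43.681, impact vy=-21.736
  bounce: vy ← 0.53·21.736 = 11.520
Arc 2: start y=0.000, vy=11.520 → t=2.349, apex=6.764, x_land=67.755, impact vy=-11.520
  bounce: vy ← 0.53·11.520 = 6.106
Arc 3: start y=0.000, vy=6.106 → t=1.245, apex=1.900, x_land=80.514, impact vy=-6.106
  bounce: vy ← 0.53·6.106 = 3.236
Arc 4: start y=0.000, vy=3.236 → t=0.660, apex=0.534, x_land=87.276, impact vy=-3.236
  bounce: vy ← 0.53·3.236 = 1.715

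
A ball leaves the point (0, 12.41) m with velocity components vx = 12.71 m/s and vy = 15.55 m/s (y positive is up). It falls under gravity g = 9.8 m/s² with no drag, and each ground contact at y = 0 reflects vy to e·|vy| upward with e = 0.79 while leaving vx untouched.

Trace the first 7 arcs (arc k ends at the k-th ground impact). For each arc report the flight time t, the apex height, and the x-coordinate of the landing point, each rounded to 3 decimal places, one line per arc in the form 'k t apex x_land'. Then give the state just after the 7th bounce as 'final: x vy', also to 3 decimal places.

1 3.834 24.747 48.731
2 3.551 15.445 93.861
3 2.805 9.639 129.513
4 2.216 6.016 157.679
5 1.751 3.754 179.930
6 1.383 2.343 197.508
7 1.093 1.462 211.395
final: 211.395 4.229

Arc 1: start y=12.410, vy=15.550 → t=3.834, apex=24.747, x_land=48.731, impact vy=-22.024
  bounce: vy ← 0.79·22.024 = 17.399
Arc 2: start y=0.000, vy=17.399 → t=3.551, apex=15.445, x_land=93.861, impact vy=-17.399
  bounce: vy ← 0.79·17.399 = 13.745
Arc 3: start y=0.000, vy=13.745 → t=2.805, apex=9.639, x_land=129.513, impact vy=-13.745
  bounce: vy ← 0.79·13.745 = 10.858
Arc 4: start y=0.000, vy=10.858 → t=2.216, apex=6.016, x_land=157.679, impact vy=-10.858
  bounce: vy ← 0.79·10.858 = 8.578
Arc 5: start y=0.000, vy=8.578 → t=1.751, apex=3.754, x_land=179.930, impact vy=-8.578
  bounce: vy ← 0.79·8.578 = 6.777
Arc 6: start y=0.000, vy=6.777 → t=1.383, apex=2.343, x_land=197.508, impact vy=-6.777
  bounce: vy ← 0.79·6.777 = 5.354
Arc 7: start y=0.000, vy=5.354 → t=1.093, apex=1.462, x_land=211.395, impact vy=-5.354
  bounce: vy ← 0.79·5.354 = 4.229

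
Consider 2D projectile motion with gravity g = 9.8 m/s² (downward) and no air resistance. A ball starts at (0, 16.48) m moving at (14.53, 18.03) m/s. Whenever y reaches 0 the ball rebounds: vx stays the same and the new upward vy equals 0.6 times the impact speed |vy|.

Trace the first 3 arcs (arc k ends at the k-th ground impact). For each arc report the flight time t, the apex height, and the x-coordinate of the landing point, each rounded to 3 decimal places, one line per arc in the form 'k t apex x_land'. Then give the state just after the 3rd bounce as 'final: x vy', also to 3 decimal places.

Arc 1: start y=16.480, vy=18.030 → t=4.438, apex=33.066, x_land=64.477, impact vy=-25.458
  bounce: vy ← 0.6·25.458 = 15.275
Arc 2: start y=0.000, vy=15.275 → t=3.117, apex=11.904, x_land=109.771, impact vy=-15.275
  bounce: vy ← 0.6·15.275 = 9.165
Arc 3: start y=0.000, vy=9.165 → t=1.870, apex=4.285, x_land=136.947, impact vy=-9.165
  bounce: vy ← 0.6·9.165 = 5.499

1 4.438 33.066 64.477
2 3.117 11.904 109.771
3 1.870 4.285 136.947
final: 136.947 5.499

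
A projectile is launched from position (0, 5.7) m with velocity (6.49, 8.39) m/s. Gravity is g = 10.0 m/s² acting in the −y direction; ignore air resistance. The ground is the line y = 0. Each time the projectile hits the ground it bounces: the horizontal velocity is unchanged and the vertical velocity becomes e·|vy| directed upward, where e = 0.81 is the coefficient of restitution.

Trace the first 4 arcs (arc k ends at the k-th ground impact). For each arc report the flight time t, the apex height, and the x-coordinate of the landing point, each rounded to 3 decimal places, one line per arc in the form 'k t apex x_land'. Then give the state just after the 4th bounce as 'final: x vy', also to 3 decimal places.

1 2.197 9.220 14.258
2 2.200 6.049 28.535
3 1.782 3.969 40.099
4 1.443 2.604 49.466
final: 49.466 5.845

Arc 1: start y=5.700, vy=8.390 → t=2.197, apex=9.220, x_land=14.258, impact vy=-13.579
  bounce: vy ← 0.81·13.579 = 10.999
Arc 2: start y=0.000, vy=10.999 → t=2.200, apex=6.049, x_land=28.535, impact vy=-10.999
  bounce: vy ← 0.81·10.999 = 8.909
Arc 3: start y=0.000, vy=8.909 → t=1.782, apex=3.969, x_land=40.099, impact vy=-8.909
  bounce: vy ← 0.81·8.909 = 7.216
Arc 4: start y=0.000, vy=7.216 → t=1.443, apex=2.604, x_land=49.466, impact vy=-7.216
  bounce: vy ← 0.81·7.216 = 5.845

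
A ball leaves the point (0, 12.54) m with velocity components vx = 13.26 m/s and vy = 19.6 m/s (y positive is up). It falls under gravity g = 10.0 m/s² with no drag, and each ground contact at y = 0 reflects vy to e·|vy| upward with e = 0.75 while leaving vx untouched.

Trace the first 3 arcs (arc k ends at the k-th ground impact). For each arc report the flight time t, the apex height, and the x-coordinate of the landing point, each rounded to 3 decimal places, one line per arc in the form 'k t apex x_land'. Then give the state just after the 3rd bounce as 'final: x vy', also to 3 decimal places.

Arc 1: start y=12.540, vy=19.600 → t=4.480, apex=31.748, x_land=59.403, impact vy=-25.198
  bounce: vy ← 0.75·25.198 = 18.899
Arc 2: start y=0.000, vy=18.899 → t=3.780, apex=17.858, x_land=109.522, impact vy=-18.899
  bounce: vy ← 0.75·18.899 = 14.174
Arc 3: start y=0.000, vy=14.174 → t=2.835, apex=10.045, x_land=147.112, impact vy=-14.174
  bounce: vy ← 0.75·14.174 = 10.631

1 4.480 31.748 59.403
2 3.780 17.858 109.522
3 2.835 10.045 147.112
final: 147.112 10.631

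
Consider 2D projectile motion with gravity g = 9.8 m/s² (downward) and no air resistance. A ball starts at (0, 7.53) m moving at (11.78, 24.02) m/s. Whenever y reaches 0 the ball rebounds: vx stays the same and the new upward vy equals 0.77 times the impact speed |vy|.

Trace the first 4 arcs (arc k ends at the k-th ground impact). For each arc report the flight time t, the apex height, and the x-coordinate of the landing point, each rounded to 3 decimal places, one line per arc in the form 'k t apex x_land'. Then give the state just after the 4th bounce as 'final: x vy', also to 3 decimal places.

1 5.198 36.967 61.229
2 4.230 21.918 111.057
3 3.257 12.995 149.424
4 2.508 7.705 178.968
final: 178.968 9.462

Arc 1: start y=7.530, vy=24.020 → t=5.198, apex=36.967, x_land=61.229, impact vy=-26.917
  bounce: vy ← 0.77·26.917 = 20.726
Arc 2: start y=0.000, vy=20.726 → t=4.230, apex=21.918, x_land=111.057, impact vy=-20.726
  bounce: vy ← 0.77·20.726 = 15.959
Arc 3: start y=0.000, vy=15.959 → t=3.257, apex=12.995, x_land=149.424, impact vy=-15.959
  bounce: vy ← 0.77·15.959 = 12.289
Arc 4: start y=0.000, vy=12.289 → t=2.508, apex=7.705, x_land=178.968, impact vy=-12.289
  bounce: vy ← 0.77·12.289 = 9.462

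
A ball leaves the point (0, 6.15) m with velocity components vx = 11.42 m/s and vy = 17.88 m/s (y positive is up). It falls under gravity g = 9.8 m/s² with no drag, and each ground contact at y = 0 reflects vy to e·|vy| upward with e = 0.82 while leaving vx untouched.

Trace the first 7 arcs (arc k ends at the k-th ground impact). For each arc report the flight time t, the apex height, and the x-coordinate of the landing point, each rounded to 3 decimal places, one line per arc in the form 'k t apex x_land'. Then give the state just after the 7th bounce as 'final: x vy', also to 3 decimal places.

Arc 1: start y=6.150, vy=17.880 → t=3.965, apex=22.461, x_land=45.286, impact vy=-20.982
  bounce: vy ← 0.82·20.982 = 17.205
Arc 2: start y=0.000, vy=17.205 → t=3.511, apex=15.103, x_land=85.384, impact vy=-17.205
  bounce: vy ← 0.82·17.205 = 14.108
Arc 3: start y=0.000, vy=14.108 → t=2.879, apex=10.155, x_land=118.265, impact vy=-14.108
  bounce: vy ← 0.82·14.108 = 11.569
Arc 4: start y=0.000, vy=11.569 → t=2.361, apex=6.828, x_land=145.227, impact vy=-11.569
  bounce: vy ← 0.82·11.569 = 9.486
Arc 5: start y=0.000, vy=9.486 → t=1.936, apex=4.591, x_land=167.336, impact vy=-9.486
  bounce: vy ← 0.82·9.486 = 7.779
Arc 6: start y=0.000, vy=7.779 → t=1.588, apex=3.087, x_land=185.465, impact vy=-7.779
  bounce: vy ← 0.82·7.779 = 6.379
Arc 7: start y=0.000, vy=6.379 → t=1.302, apex=2.076, x_land=200.331, impact vy=-6.379
  bounce: vy ← 0.82·6.379 = 5.230

1 3.965 22.461 45.286
2 3.511 15.103 85.384
3 2.879 10.155 118.265
4 2.361 6.828 145.227
5 1.936 4.591 167.336
6 1.588 3.087 185.465
7 1.302 2.076 200.331
final: 200.331 5.230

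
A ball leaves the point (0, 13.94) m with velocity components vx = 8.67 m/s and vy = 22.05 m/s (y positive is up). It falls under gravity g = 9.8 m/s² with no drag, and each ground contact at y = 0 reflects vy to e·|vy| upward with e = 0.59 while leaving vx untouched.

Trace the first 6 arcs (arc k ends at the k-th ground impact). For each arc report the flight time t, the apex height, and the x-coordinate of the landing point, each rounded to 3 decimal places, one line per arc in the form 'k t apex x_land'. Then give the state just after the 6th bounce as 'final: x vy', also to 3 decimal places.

1 5.062 38.746 43.888
2 3.318 13.488 72.656
3 1.958 4.695 89.630
4 1.155 1.634 99.644
5 0.681 0.569 105.552
6 0.402 0.198 109.038
final: 109.038 1.162

Arc 1: start y=13.940, vy=22.050 → t=5.062, apex=38.746, x_land=43.888, impact vy=-27.558
  bounce: vy ← 0.59·27.558 = 16.259
Arc 2: start y=0.000, vy=16.259 → t=3.318, apex=13.488, x_land=72.656, impact vy=-16.259
  bounce: vy ← 0.59·16.259 = 9.593
Arc 3: start y=0.000, vy=9.593 → t=1.958, apex=4.695, x_land=89.630, impact vy=-9.593
  bounce: vy ← 0.59·9.593 = 5.660
Arc 4: start y=0.000, vy=5.660 → t=1.155, apex=1.634, x_land=99.644, impact vy=-5.660
  bounce: vy ← 0.59·5.660 = 3.339
Arc 5: start y=0.000, vy=3.339 → t=0.681, apex=0.569, x_land=105.552, impact vy=-3.339
  bounce: vy ← 0.59·3.339 = 1.970
Arc 6: start y=0.000, vy=1.970 → t=0.402, apex=0.198, x_land=109.038, impact vy=-1.970
  bounce: vy ← 0.59·1.970 = 1.162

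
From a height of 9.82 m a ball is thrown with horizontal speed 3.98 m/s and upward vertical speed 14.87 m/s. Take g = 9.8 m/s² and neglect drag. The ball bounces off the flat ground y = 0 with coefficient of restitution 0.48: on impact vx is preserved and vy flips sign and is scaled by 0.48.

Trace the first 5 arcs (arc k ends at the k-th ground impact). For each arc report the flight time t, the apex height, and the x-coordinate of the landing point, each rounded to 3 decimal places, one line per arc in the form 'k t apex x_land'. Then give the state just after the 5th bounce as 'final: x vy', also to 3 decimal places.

1 3.593 21.101 14.298
2 1.992 4.862 22.227
3 0.956 1.120 26.033
4 0.459 0.258 27.860
5 0.220 0.059 28.737
final: 28.737 0.518

Arc 1: start y=9.820, vy=14.870 → t=3.593, apex=21.101, x_land=14.298, impact vy=-20.337
  bounce: vy ← 0.48·20.337 = 9.762
Arc 2: start y=0.000, vy=9.762 → t=1.992, apex=4.862, x_land=22.227, impact vy=-9.762
  bounce: vy ← 0.48·9.762 = 4.686
Arc 3: start y=0.000, vy=4.686 → t=0.956, apex=1.120, x_land=26.033, impact vy=-4.686
  bounce: vy ← 0.48·4.686 = 2.249
Arc 4: start y=0.000, vy=2.249 → t=0.459, apex=0.258, x_land=27.860, impact vy=-2.249
  bounce: vy ← 0.48·2.249 = 1.080
Arc 5: start y=0.000, vy=1.080 → t=0.220, apex=0.059, x_land=28.737, impact vy=-1.080
  bounce: vy ← 0.48·1.080 = 0.518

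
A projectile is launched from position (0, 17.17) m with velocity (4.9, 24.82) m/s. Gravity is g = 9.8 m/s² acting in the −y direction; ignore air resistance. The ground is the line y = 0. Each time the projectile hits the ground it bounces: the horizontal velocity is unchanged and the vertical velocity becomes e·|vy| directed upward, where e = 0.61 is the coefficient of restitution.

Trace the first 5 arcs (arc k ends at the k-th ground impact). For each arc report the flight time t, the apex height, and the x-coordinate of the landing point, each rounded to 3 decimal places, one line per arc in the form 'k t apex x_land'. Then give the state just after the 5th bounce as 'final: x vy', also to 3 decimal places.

Arc 1: start y=17.170, vy=24.820 → t=5.682, apex=48.600, x_land=27.842, impact vy=-30.864
  bounce: vy ← 0.61·30.864 = 18.827
Arc 2: start y=0.000, vy=18.827 → t=3.842, apex=18.084, x_land=46.669, impact vy=-18.827
  bounce: vy ← 0.61·18.827 = 11.484
Arc 3: start y=0.000, vy=11.484 → t=2.344, apex=6.729, x_land=58.153, impact vy=-11.484
  bounce: vy ← 0.61·11.484 = 7.005
Arc 4: start y=0.000, vy=7.005 → t=1.430, apex=2.504, x_land=65.158, impact vy=-7.005
  bounce: vy ← 0.61·7.005 = 4.273
Arc 5: start y=0.000, vy=4.273 → t=0.872, apex=0.932, x_land=69.432, impact vy=-4.273
  bounce: vy ← 0.61·4.273 = 2.607

1 5.682 48.600 27.842
2 3.842 18.084 46.669
3 2.344 6.729 58.153
4 1.430 2.504 65.158
5 0.872 0.932 69.432
final: 69.432 2.607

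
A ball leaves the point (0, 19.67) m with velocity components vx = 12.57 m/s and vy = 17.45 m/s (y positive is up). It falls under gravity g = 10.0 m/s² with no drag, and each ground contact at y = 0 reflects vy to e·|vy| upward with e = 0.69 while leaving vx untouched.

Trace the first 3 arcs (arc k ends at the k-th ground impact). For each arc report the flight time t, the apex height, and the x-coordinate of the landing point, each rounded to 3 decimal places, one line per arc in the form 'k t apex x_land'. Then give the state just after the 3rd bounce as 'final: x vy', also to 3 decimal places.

Arc 1: start y=19.670, vy=17.450 → t=4.387, apex=34.895, x_land=55.142, impact vy=-26.418
  bounce: vy ← 0.69·26.418 = 18.228
Arc 2: start y=0.000, vy=18.228 → t=3.646, apex=16.614, x_land=100.968, impact vy=-18.228
  bounce: vy ← 0.69·18.228 = 12.578
Arc 3: start y=0.000, vy=12.578 → t=2.516, apex=7.910, x_land=132.588, impact vy=-12.578
  bounce: vy ← 0.69·12.578 = 8.678

1 4.387 34.895 55.142
2 3.646 16.614 100.968
3 2.516 7.910 132.588
final: 132.588 8.678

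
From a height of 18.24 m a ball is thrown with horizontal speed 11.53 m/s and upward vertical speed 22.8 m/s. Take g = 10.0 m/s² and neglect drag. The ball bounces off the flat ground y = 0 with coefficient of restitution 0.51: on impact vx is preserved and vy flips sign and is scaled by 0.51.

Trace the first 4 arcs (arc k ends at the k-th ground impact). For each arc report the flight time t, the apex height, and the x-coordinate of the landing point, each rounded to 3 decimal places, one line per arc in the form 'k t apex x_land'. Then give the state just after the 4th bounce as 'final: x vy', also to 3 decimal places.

Arc 1: start y=18.240, vy=22.800 → t=5.254, apex=44.232, x_land=60.582, impact vy=-29.743
  bounce: vy ← 0.51·29.743 = 15.169
Arc 2: start y=0.000, vy=15.169 → t=3.034, apex=11.505, x_land=95.561, impact vy=-15.169
  bounce: vy ← 0.51·15.169 = 7.736
Arc 3: start y=0.000, vy=7.736 → t=1.547, apex=2.992, x_land=113.401, impact vy=-7.736
  bounce: vy ← 0.51·7.736 = 3.945
Arc 4: start y=0.000, vy=3.945 → t=0.789, apex=0.778, x_land=122.499, impact vy=-3.945
  bounce: vy ← 0.51·3.945 = 2.012

1 5.254 44.232 60.582
2 3.034 11.505 95.561
3 1.547 2.992 113.401
4 0.789 0.778 122.499
final: 122.499 2.012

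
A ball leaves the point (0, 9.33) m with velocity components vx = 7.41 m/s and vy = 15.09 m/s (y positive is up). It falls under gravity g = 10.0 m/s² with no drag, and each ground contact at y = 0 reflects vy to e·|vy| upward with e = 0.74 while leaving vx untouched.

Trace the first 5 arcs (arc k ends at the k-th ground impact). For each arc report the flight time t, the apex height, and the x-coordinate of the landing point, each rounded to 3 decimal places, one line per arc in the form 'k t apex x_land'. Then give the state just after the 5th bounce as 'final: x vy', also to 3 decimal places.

1 3.544 20.715 26.264
2 3.012 11.344 48.587
3 2.229 6.212 65.105
4 1.650 3.402 77.329
5 1.221 1.863 86.375
final: 86.375 4.517

Arc 1: start y=9.330, vy=15.090 → t=3.544, apex=20.715, x_land=26.264, impact vy=-20.355
  bounce: vy ← 0.74·20.355 = 15.062
Arc 2: start y=0.000, vy=15.062 → t=3.012, apex=11.344, x_land=48.587, impact vy=-15.062
  bounce: vy ← 0.74·15.062 = 11.146
Arc 3: start y=0.000, vy=11.146 → t=2.229, apex=6.212, x_land=65.105, impact vy=-11.146
  bounce: vy ← 0.74·11.146 = 8.248
Arc 4: start y=0.000, vy=8.248 → t=1.650, apex=3.402, x_land=77.329, impact vy=-8.248
  bounce: vy ← 0.74·8.248 = 6.104
Arc 5: start y=0.000, vy=6.104 → t=1.221, apex=1.863, x_land=86.375, impact vy=-6.104
  bounce: vy ← 0.74·6.104 = 4.517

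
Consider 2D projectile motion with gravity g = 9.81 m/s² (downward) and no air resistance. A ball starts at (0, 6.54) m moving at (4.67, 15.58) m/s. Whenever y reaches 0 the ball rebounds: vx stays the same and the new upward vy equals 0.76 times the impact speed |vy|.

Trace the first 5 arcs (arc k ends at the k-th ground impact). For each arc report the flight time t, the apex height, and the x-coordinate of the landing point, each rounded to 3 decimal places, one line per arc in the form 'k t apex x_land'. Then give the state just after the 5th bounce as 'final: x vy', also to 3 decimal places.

1 3.552 18.912 16.587
2 2.985 10.924 30.525
3 2.268 6.309 41.118
4 1.724 3.644 49.169
5 1.310 2.105 55.287
final: 55.287 4.884

Arc 1: start y=6.540, vy=15.580 → t=3.552, apex=18.912, x_land=16.587, impact vy=-19.263
  bounce: vy ← 0.76·19.263 = 14.640
Arc 2: start y=0.000, vy=14.640 → t=2.985, apex=10.924, x_land=30.525, impact vy=-14.640
  bounce: vy ← 0.76·14.640 = 11.126
Arc 3: start y=0.000, vy=11.126 → t=2.268, apex=6.309, x_land=41.118, impact vy=-11.126
  bounce: vy ← 0.76·11.126 = 8.456
Arc 4: start y=0.000, vy=8.456 → t=1.724, apex=3.644, x_land=49.169, impact vy=-8.456
  bounce: vy ← 0.76·8.456 = 6.426
Arc 5: start y=0.000, vy=6.426 → t=1.310, apex=2.105, x_land=55.287, impact vy=-6.426
  bounce: vy ← 0.76·6.426 = 4.884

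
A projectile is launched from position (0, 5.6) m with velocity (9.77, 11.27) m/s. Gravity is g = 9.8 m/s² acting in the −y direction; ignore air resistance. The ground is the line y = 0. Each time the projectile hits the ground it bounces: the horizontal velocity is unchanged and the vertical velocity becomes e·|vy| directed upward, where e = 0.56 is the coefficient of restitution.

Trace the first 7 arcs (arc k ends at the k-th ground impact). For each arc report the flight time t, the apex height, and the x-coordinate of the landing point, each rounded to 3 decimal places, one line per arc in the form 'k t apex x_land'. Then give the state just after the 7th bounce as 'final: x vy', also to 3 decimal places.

Arc 1: start y=5.600, vy=11.270 → t=2.720, apex=12.080, x_land=26.576, impact vy=-15.387
  bounce: vy ← 0.56·15.387 = 8.617
Arc 2: start y=0.000, vy=8.617 → t=1.759, apex=3.788, x_land=43.757, impact vy=-8.617
  bounce: vy ← 0.56·8.617 = 4.825
Arc 3: start y=0.000, vy=4.825 → t=0.985, apex=1.188, x_land=53.378, impact vy=-4.825
  bounce: vy ← 0.56·4.825 = 2.702
Arc 4: start y=0.000, vy=2.702 → t=0.551, apex=0.373, x_land=58.766, impact vy=-2.702
  bounce: vy ← 0.56·2.702 = 1.513
Arc 5: start y=0.000, vy=1.513 → t=0.309, apex=0.117, x_land=61.784, impact vy=-1.513
  bounce: vy ← 0.56·1.513 = 0.847
Arc 6: start y=0.000, vy=0.847 → t=0.173, apex=0.037, x_land=63.473, impact vy=-0.847
  bounce: vy ← 0.56·0.847 = 0.475
Arc 7: start y=0.000, vy=0.475 → t=0.097, apex=0.011, x_land=64.420, impact vy=-0.475
  bounce: vy ← 0.56·0.475 = 0.266

1 2.720 12.080 26.576
2 1.759 3.788 43.757
3 0.985 1.188 53.378
4 0.551 0.373 58.766
5 0.309 0.117 61.784
6 0.173 0.037 63.473
7 0.097 0.011 64.420
final: 64.420 0.266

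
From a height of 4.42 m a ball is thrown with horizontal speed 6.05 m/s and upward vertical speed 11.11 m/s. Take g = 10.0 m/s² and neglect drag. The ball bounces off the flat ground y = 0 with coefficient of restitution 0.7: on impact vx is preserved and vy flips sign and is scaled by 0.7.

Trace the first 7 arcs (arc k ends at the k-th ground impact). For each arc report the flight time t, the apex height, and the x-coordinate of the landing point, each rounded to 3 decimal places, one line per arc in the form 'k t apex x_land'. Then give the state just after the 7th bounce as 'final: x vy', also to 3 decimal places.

1 2.566 10.592 15.527
2 2.038 5.190 27.855
3 1.426 2.543 36.484
4 0.998 1.246 42.524
5 0.699 0.611 46.753
6 0.489 0.299 49.713
7 0.342 0.147 51.785
final: 51.785 1.199

Arc 1: start y=4.420, vy=11.110 → t=2.566, apex=10.592, x_land=15.527, impact vy=-14.554
  bounce: vy ← 0.7·14.554 = 10.188
Arc 2: start y=0.000, vy=10.188 → t=2.038, apex=5.190, x_land=27.855, impact vy=-10.188
  bounce: vy ← 0.7·10.188 = 7.132
Arc 3: start y=0.000, vy=7.132 → t=1.426, apex=2.543, x_land=36.484, impact vy=-7.132
  bounce: vy ← 0.7·7.132 = 4.992
Arc 4: start y=0.000, vy=4.992 → t=0.998, apex=1.246, x_land=42.524, impact vy=-4.992
  bounce: vy ← 0.7·4.992 = 3.495
Arc 5: start y=0.000, vy=3.495 → t=0.699, apex=0.611, x_land=46.753, impact vy=-3.495
  bounce: vy ← 0.7·3.495 = 2.446
Arc 6: start y=0.000, vy=2.446 → t=0.489, apex=0.299, x_land=49.713, impact vy=-2.446
  bounce: vy ← 0.7·2.446 = 1.712
Arc 7: start y=0.000, vy=1.712 → t=0.342, apex=0.147, x_land=51.785, impact vy=-1.712
  bounce: vy ← 0.7·1.712 = 1.199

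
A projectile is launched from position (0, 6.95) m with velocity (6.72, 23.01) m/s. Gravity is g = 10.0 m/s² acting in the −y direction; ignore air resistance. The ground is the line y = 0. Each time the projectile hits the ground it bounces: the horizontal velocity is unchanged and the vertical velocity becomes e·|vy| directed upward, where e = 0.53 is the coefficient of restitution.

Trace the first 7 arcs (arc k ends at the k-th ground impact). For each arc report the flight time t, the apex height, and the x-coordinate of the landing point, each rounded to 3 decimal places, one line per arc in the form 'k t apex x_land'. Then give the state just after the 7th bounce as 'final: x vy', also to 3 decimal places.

1 4.886 33.423 32.837
2 2.741 9.389 51.254
3 1.453 2.637 61.015
4 0.770 0.741 66.188
5 0.408 0.208 68.930
6 0.216 0.058 70.383
7 0.115 0.016 71.153
final: 71.153 0.304

Arc 1: start y=6.950, vy=23.010 → t=4.886, apex=33.423, x_land=32.837, impact vy=-25.855
  bounce: vy ← 0.53·25.855 = 13.703
Arc 2: start y=0.000, vy=13.703 → t=2.741, apex=9.389, x_land=51.254, impact vy=-13.703
  bounce: vy ← 0.53·13.703 = 7.263
Arc 3: start y=0.000, vy=7.263 → t=1.453, apex=2.637, x_land=61.015, impact vy=-7.263
  bounce: vy ← 0.53·7.263 = 3.849
Arc 4: start y=0.000, vy=3.849 → t=0.770, apex=0.741, x_land=66.188, impact vy=-3.849
  bounce: vy ← 0.53·3.849 = 2.040
Arc 5: start y=0.000, vy=2.040 → t=0.408, apex=0.208, x_land=68.930, impact vy=-2.040
  bounce: vy ← 0.53·2.040 = 1.081
Arc 6: start y=0.000, vy=1.081 → t=0.216, apex=0.058, x_land=70.383, impact vy=-1.081
  bounce: vy ← 0.53·1.081 = 0.573
Arc 7: start y=0.000, vy=0.573 → t=0.115, apex=0.016, x_land=71.153, impact vy=-0.573
  bounce: vy ← 0.53·0.573 = 0.304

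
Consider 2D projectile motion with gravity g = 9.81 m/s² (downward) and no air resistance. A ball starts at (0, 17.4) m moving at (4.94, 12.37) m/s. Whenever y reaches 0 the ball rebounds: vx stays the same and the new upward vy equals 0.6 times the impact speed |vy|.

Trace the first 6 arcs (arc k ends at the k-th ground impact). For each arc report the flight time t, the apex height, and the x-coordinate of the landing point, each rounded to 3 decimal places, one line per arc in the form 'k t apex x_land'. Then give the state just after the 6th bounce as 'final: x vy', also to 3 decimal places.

Arc 1: start y=17.400, vy=12.370 → t=3.528, apex=25.199, x_land=17.426, impact vy=-22.235
  bounce: vy ← 0.6·22.235 = 13.341
Arc 2: start y=0.000, vy=13.341 → t=2.720, apex=9.072, x_land=30.862, impact vy=-13.341
  bounce: vy ← 0.6·13.341 = 8.005
Arc 3: start y=0.000, vy=8.005 → t=1.632, apex=3.266, x_land=38.924, impact vy=-8.005
  bounce: vy ← 0.6·8.005 = 4.803
Arc 4: start y=0.000, vy=4.803 → t=0.979, apex=1.176, x_land=43.761, impact vy=-4.803
  bounce: vy ← 0.6·4.803 = 2.882
Arc 5: start y=0.000, vy=2.882 → t=0.587, apex=0.423, x_land=46.664, impact vy=-2.882
  bounce: vy ← 0.6·2.882 = 1.729
Arc 6: start y=0.000, vy=1.729 → t=0.352, apex=0.152, x_land=48.405, impact vy=-1.729
  bounce: vy ← 0.6·1.729 = 1.037

1 3.528 25.199 17.426
2 2.720 9.072 30.862
3 1.632 3.266 38.924
4 0.979 1.176 43.761
5 0.587 0.423 46.664
6 0.352 0.152 48.405
final: 48.405 1.037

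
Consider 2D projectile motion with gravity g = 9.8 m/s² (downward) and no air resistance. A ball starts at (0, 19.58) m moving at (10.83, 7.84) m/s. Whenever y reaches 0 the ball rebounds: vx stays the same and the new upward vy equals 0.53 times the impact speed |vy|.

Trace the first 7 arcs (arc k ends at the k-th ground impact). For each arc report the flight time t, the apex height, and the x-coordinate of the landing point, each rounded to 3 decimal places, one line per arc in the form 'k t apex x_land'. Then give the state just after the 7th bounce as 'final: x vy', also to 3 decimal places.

1 2.953 22.716 31.982
2 2.282 6.381 56.700
3 1.210 1.792 69.800
4 0.641 0.503 76.743
5 0.340 0.141 80.423
6 0.180 0.040 82.373
7 0.095 0.011 83.407
final: 83.407 0.248

Arc 1: start y=19.580, vy=7.840 → t=2.953, apex=22.716, x_land=31.982, impact vy=-21.101
  bounce: vy ← 0.53·21.101 = 11.183
Arc 2: start y=0.000, vy=11.183 → t=2.282, apex=6.381, x_land=56.700, impact vy=-11.183
  bounce: vy ← 0.53·11.183 = 5.927
Arc 3: start y=0.000, vy=5.927 → t=1.210, apex=1.792, x_land=69.800, impact vy=-5.927
  bounce: vy ← 0.53·5.927 = 3.141
Arc 4: start y=0.000, vy=3.141 → t=0.641, apex=0.503, x_land=76.743, impact vy=-3.141
  bounce: vy ← 0.53·3.141 = 1.665
Arc 5: start y=0.000, vy=1.665 → t=0.340, apex=0.141, x_land=80.423, impact vy=-1.665
  bounce: vy ← 0.53·1.665 = 0.882
Arc 6: start y=0.000, vy=0.882 → t=0.180, apex=0.040, x_land=82.373, impact vy=-0.882
  bounce: vy ← 0.53·0.882 = 0.468
Arc 7: start y=0.000, vy=0.468 → t=0.095, apex=0.011, x_land=83.407, impact vy=-0.468
  bounce: vy ← 0.53·0.468 = 0.248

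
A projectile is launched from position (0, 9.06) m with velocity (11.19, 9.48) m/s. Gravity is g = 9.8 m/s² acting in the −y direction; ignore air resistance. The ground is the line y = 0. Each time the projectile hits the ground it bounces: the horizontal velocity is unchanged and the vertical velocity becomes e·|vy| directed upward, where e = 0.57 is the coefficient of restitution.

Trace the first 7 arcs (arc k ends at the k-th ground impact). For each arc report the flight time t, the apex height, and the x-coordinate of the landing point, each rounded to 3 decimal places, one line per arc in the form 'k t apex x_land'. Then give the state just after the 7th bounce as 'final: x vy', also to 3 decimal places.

1 2.636 13.645 29.498
2 1.902 4.433 50.786
3 1.084 1.440 62.920
4 0.618 0.468 69.836
5 0.352 0.152 73.778
6 0.201 0.049 76.025
7 0.114 0.016 77.306
final: 77.306 0.320

Arc 1: start y=9.060, vy=9.480 → t=2.636, apex=13.645, x_land=29.498, impact vy=-16.354
  bounce: vy ← 0.57·16.354 = 9.322
Arc 2: start y=0.000, vy=9.322 → t=1.902, apex=4.433, x_land=50.786, impact vy=-9.322
  bounce: vy ← 0.57·9.322 = 5.313
Arc 3: start y=0.000, vy=5.313 → t=1.084, apex=1.440, x_land=62.920, impact vy=-5.313
  bounce: vy ← 0.57·5.313 = 3.029
Arc 4: start y=0.000, vy=3.029 → t=0.618, apex=0.468, x_land=69.836, impact vy=-3.029
  bounce: vy ← 0.57·3.029 = 1.726
Arc 5: start y=0.000, vy=1.726 → t=0.352, apex=0.152, x_land=73.778, impact vy=-1.726
  bounce: vy ← 0.57·1.726 = 0.984
Arc 6: start y=0.000, vy=0.984 → t=0.201, apex=0.049, x_land=76.025, impact vy=-0.984
  bounce: vy ← 0.57·0.984 = 0.561
Arc 7: start y=0.000, vy=0.561 → t=0.114, apex=0.016, x_land=77.306, impact vy=-0.561
  bounce: vy ← 0.57·0.561 = 0.320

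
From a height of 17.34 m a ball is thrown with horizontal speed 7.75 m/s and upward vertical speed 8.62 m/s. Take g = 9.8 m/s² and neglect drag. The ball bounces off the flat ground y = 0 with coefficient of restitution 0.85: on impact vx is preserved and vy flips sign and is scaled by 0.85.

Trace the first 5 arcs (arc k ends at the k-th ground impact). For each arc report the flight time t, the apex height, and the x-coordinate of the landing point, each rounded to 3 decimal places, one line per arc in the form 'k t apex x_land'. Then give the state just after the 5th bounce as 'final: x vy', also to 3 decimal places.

1 2.956 21.131 22.911
2 3.530 15.267 50.271
3 3.001 11.031 73.526
4 2.551 7.970 93.294
5 2.168 5.758 110.096
final: 110.096 9.030

Arc 1: start y=17.340, vy=8.620 → t=2.956, apex=21.131, x_land=22.911, impact vy=-20.351
  bounce: vy ← 0.85·20.351 = 17.298
Arc 2: start y=0.000, vy=17.298 → t=3.530, apex=15.267, x_land=50.271, impact vy=-17.298
  bounce: vy ← 0.85·17.298 = 14.704
Arc 3: start y=0.000, vy=14.704 → t=3.001, apex=11.031, x_land=73.526, impact vy=-14.704
  bounce: vy ← 0.85·14.704 = 12.498
Arc 4: start y=0.000, vy=12.498 → t=2.551, apex=7.970, x_land=93.294, impact vy=-12.498
  bounce: vy ← 0.85·12.498 = 10.623
Arc 5: start y=0.000, vy=10.623 → t=2.168, apex=5.758, x_land=110.096, impact vy=-10.623
  bounce: vy ← 0.85·10.623 = 9.030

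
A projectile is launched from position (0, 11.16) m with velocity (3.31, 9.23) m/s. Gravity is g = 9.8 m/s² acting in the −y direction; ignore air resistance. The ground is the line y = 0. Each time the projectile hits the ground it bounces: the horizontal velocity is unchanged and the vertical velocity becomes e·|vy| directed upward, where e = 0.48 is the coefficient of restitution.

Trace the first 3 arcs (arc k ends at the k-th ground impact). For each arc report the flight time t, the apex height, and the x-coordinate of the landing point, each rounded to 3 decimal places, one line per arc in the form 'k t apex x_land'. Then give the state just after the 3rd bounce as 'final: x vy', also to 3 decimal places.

1 2.721 15.507 9.006
2 1.708 3.573 14.658
3 0.820 0.823 17.372
final: 17.372 1.928

Arc 1: start y=11.160, vy=9.230 → t=2.721, apex=15.507, x_land=9.006, impact vy=-17.434
  bounce: vy ← 0.48·17.434 = 8.368
Arc 2: start y=0.000, vy=8.368 → t=1.708, apex=3.573, x_land=14.658, impact vy=-8.368
  bounce: vy ← 0.48·8.368 = 4.017
Arc 3: start y=0.000, vy=4.017 → t=0.820, apex=0.823, x_land=17.372, impact vy=-4.017
  bounce: vy ← 0.48·4.017 = 1.928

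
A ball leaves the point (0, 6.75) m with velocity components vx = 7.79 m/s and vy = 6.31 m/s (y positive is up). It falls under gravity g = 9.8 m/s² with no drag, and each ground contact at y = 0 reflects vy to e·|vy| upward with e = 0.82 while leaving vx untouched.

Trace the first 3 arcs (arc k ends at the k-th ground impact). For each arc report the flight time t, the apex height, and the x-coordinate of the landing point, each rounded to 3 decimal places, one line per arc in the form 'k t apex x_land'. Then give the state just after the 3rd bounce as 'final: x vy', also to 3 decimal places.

1 1.983 8.781 15.444
2 2.195 5.905 32.547
3 1.800 3.970 46.571
final: 46.571 7.234

Arc 1: start y=6.750, vy=6.310 → t=1.983, apex=8.781, x_land=15.444, impact vy=-13.119
  bounce: vy ← 0.82·13.119 = 10.758
Arc 2: start y=0.000, vy=10.758 → t=2.195, apex=5.905, x_land=32.547, impact vy=-10.758
  bounce: vy ← 0.82·10.758 = 8.821
Arc 3: start y=0.000, vy=8.821 → t=1.800, apex=3.970, x_land=46.571, impact vy=-8.821
  bounce: vy ← 0.82·8.821 = 7.234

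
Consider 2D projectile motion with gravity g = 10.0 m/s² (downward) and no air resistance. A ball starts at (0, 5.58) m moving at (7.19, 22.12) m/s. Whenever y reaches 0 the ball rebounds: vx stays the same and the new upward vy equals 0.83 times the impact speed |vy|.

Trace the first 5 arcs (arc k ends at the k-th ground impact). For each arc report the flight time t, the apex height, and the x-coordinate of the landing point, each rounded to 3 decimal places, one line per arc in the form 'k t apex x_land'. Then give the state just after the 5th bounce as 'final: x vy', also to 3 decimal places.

Arc 1: start y=5.580, vy=22.120 → t=4.663, apex=30.045, x_land=33.529, impact vy=-24.513
  bounce: vy ← 0.83·24.513 = 20.346
Arc 2: start y=0.000, vy=20.346 → t=4.069, apex=20.698, x_land=62.787, impact vy=-20.346
  bounce: vy ← 0.83·20.346 = 16.887
Arc 3: start y=0.000, vy=16.887 → t=3.377, apex=14.259, x_land=87.070, impact vy=-16.887
  bounce: vy ← 0.83·16.887 = 14.016
Arc 4: start y=0.000, vy=14.016 → t=2.803, apex=9.823, x_land=107.226, impact vy=-14.016
  bounce: vy ← 0.83·14.016 = 11.634
Arc 5: start y=0.000, vy=11.634 → t=2.327, apex=6.767, x_land=123.955, impact vy=-11.634
  bounce: vy ← 0.83·11.634 = 9.656

1 4.663 30.045 33.529
2 4.069 20.698 62.787
3 3.377 14.259 87.070
4 2.803 9.823 107.226
5 2.327 6.767 123.955
final: 123.955 9.656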